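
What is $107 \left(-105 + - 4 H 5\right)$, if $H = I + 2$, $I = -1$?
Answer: $-13375$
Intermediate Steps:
$H = 1$ ($H = -1 + 2 = 1$)
$107 \left(-105 + - 4 H 5\right) = 107 \left(-105 + \left(-4\right) 1 \cdot 5\right) = 107 \left(-105 - 20\right) = 107 \left(-125\right) = -13375$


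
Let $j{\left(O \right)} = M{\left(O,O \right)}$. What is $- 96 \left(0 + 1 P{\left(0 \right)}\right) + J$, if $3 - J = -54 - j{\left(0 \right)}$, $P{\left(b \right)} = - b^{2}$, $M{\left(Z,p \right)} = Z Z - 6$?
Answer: $51$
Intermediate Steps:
$M{\left(Z,p \right)} = -6 + Z^{2}$ ($M{\left(Z,p \right)} = Z^{2} - 6 = -6 + Z^{2}$)
$j{\left(O \right)} = -6 + O^{2}$
$J = 51$ ($J = 3 - \left(-54 - \left(-6 + 0^{2}\right)\right) = 3 - \left(-54 - \left(-6 + 0\right)\right) = 3 - \left(-54 - -6\right) = 3 - \left(-54 + 6\right) = 3 - -48 = 3 + 48 = 51$)
$- 96 \left(0 + 1 P{\left(0 \right)}\right) + J = - 96 \left(0 + 1 \left(- 0^{2}\right)\right) + 51 = - 96 \left(0 + 1 \left(\left(-1\right) 0\right)\right) + 51 = - 96 \left(0 + 1 \cdot 0\right) + 51 = - 96 \left(0 + 0\right) + 51 = \left(-96\right) 0 + 51 = 0 + 51 = 51$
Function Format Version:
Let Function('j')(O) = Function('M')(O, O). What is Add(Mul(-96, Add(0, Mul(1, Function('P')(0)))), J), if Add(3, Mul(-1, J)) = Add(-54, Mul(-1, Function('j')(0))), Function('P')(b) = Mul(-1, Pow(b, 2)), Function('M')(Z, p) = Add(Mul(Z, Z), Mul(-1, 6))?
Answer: 51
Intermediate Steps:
Function('M')(Z, p) = Add(-6, Pow(Z, 2)) (Function('M')(Z, p) = Add(Pow(Z, 2), -6) = Add(-6, Pow(Z, 2)))
Function('j')(O) = Add(-6, Pow(O, 2))
J = 51 (J = Add(3, Mul(-1, Add(-54, Mul(-1, Add(-6, Pow(0, 2)))))) = Add(3, Mul(-1, Add(-54, Mul(-1, Add(-6, 0))))) = Add(3, Mul(-1, Add(-54, Mul(-1, -6)))) = Add(3, Mul(-1, Add(-54, 6))) = Add(3, Mul(-1, -48)) = Add(3, 48) = 51)
Add(Mul(-96, Add(0, Mul(1, Function('P')(0)))), J) = Add(Mul(-96, Add(0, Mul(1, Mul(-1, Pow(0, 2))))), 51) = Add(Mul(-96, Add(0, Mul(1, Mul(-1, 0)))), 51) = Add(Mul(-96, Add(0, Mul(1, 0))), 51) = Add(Mul(-96, Add(0, 0)), 51) = Add(Mul(-96, 0), 51) = Add(0, 51) = 51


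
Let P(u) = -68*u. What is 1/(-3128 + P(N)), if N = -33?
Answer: -1/884 ≈ -0.0011312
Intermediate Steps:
1/(-3128 + P(N)) = 1/(-3128 - 68*(-33)) = 1/(-3128 + 2244) = 1/(-884) = -1/884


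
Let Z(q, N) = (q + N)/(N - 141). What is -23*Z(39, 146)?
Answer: -851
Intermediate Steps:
Z(q, N) = (N + q)/(-141 + N)
-23*Z(39, 146) = -23*(146 + 39)/(-141 + 146) = -23*185/5 = -23*37 = -851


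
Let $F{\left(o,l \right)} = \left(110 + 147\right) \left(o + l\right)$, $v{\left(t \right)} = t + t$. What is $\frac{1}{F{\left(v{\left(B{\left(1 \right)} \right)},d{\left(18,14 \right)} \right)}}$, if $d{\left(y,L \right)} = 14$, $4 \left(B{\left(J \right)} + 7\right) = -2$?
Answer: $- \frac{1}{257} \approx -0.0038911$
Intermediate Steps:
$B{\left(J \right)} = - \frac{15}{2}$ ($B{\left(J \right)} = -7 + \frac{1}{4} \left(-2\right) = -7 - \frac{1}{2} = - \frac{15}{2}$)
$v{\left(t \right)} = 2 t$
$F{\left(o,l \right)} = 257 l + 257 o$ ($F{\left(o,l \right)} = 257 \left(l + o\right) = 257 l + 257 o$)
$\frac{1}{F{\left(v{\left(B{\left(1 \right)} \right)},d{\left(18,14 \right)} \right)}} = \frac{1}{257 \cdot 14 + 257 \cdot 2 \left(- \frac{15}{2}\right)} = \frac{1}{3598 + 257 \left(-15\right)} = \frac{1}{3598 - 3855} = \frac{1}{-257} = - \frac{1}{257}$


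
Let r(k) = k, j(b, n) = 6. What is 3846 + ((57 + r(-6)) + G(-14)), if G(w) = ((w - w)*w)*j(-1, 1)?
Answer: 3897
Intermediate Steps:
G(w) = 0 (G(w) = ((w - w)*w)*6 = (0*w)*6 = 0*6 = 0)
3846 + ((57 + r(-6)) + G(-14)) = 3846 + ((57 - 6) + 0) = 3846 + (51 + 0) = 3846 + 51 = 3897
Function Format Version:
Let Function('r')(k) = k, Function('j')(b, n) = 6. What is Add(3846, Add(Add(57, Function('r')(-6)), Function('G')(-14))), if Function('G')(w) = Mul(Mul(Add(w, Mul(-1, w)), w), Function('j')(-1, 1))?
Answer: 3897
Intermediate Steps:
Function('G')(w) = 0 (Function('G')(w) = Mul(Mul(Add(w, Mul(-1, w)), w), 6) = Mul(Mul(0, w), 6) = Mul(0, 6) = 0)
Add(3846, Add(Add(57, Function('r')(-6)), Function('G')(-14))) = Add(3846, Add(Add(57, -6), 0)) = Add(3846, Add(51, 0)) = Add(3846, 51) = 3897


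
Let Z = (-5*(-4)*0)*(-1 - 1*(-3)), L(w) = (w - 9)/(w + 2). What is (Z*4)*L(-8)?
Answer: 0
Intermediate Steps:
L(w) = (-9 + w)/(2 + w)
Z = 0 (Z = (20*0)*(-1 + 3) = 0*2 = 0)
(Z*4)*L(-8) = (0*4)*((-9 - 8)/(2 - 8)) = 0*(-17/(-6)) = 0*(-⅙*(-17)) = 0*(17/6) = 0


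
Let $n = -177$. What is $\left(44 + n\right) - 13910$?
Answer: $-14043$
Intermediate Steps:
$\left(44 + n\right) - 13910 = \left(44 - 177\right) - 13910 = -133 - 13910 = -14043$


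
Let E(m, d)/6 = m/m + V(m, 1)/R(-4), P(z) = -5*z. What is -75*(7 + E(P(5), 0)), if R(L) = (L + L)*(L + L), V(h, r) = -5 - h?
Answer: -8925/8 ≈ -1115.6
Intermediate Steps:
R(L) = 4*L² (R(L) = (2*L)*(2*L) = 4*L²)
E(m, d) = 177/32 - 3*m/32 (E(m, d) = 6*(m/m + (-5 - m)/((4*(-4)²))) = 6*(1 + (-5 - m)/((4*16))) = 6*(1 + (-5 - m)/64) = 6*(1 + (-5 - m)*(1/64)) = 6*(1 + (-5/64 - m/64)) = 6*(59/64 - m/64) = 177/32 - 3*m/32)
-75*(7 + E(P(5), 0)) = -75*(7 + (177/32 - (-15)*5/32)) = -75*(7 + (177/32 - 3/32*(-25))) = -75*(7 + (177/32 + 75/32)) = -75*(7 + 63/8) = -75*119/8 = -8925/8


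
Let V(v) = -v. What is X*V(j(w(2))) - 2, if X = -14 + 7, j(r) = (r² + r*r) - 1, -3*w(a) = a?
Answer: -25/9 ≈ -2.7778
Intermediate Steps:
w(a) = -a/3
j(r) = -1 + 2*r² (j(r) = (r² + r²) - 1 = 2*r² - 1 = -1 + 2*r²)
X = -7
X*V(j(w(2))) - 2 = -(-7)*(-1 + 2*(-⅓*2)²) - 2 = -(-7)*(-1 + 2*(-⅔)²) - 2 = -(-7)*(-1 + 2*(4/9)) - 2 = -(-7)*(-1 + 8/9) - 2 = -(-7)*(-1)/9 - 2 = -7*⅑ - 2 = -7/9 - 2 = -25/9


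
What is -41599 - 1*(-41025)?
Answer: -574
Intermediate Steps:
-41599 - 1*(-41025) = -41599 + 41025 = -574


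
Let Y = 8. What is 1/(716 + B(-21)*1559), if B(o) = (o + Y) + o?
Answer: -1/52290 ≈ -1.9124e-5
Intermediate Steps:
B(o) = 8 + 2*o (B(o) = (o + 8) + o = (8 + o) + o = 8 + 2*o)
1/(716 + B(-21)*1559) = 1/(716 + (8 + 2*(-21))*1559) = 1/(716 + (8 - 42)*1559) = 1/(716 - 34*1559) = 1/(716 - 53006) = 1/(-52290) = -1/52290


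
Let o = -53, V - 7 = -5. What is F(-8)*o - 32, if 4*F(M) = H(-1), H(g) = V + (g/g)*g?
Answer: -181/4 ≈ -45.250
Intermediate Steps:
V = 2 (V = 7 - 5 = 2)
H(g) = 2 + g (H(g) = 2 + (g/g)*g = 2 + 1*g = 2 + g)
F(M) = 1/4 (F(M) = (2 - 1)/4 = (1/4)*1 = 1/4)
F(-8)*o - 32 = (1/4)*(-53) - 32 = -53/4 - 32 = -181/4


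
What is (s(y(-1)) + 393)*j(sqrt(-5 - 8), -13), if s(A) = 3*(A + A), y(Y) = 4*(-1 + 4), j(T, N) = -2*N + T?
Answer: 12090 + 465*I*sqrt(13) ≈ 12090.0 + 1676.6*I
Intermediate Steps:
j(T, N) = T - 2*N
y(Y) = 12 (y(Y) = 4*3 = 12)
s(A) = 6*A (s(A) = 3*(2*A) = 6*A)
(s(y(-1)) + 393)*j(sqrt(-5 - 8), -13) = (6*12 + 393)*(sqrt(-5 - 8) - 2*(-13)) = (72 + 393)*(sqrt(-13) + 26) = 465*(I*sqrt(13) + 26) = 465*(26 + I*sqrt(13)) = 12090 + 465*I*sqrt(13)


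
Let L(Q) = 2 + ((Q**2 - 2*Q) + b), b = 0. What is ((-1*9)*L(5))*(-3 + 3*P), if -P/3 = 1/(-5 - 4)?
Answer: 306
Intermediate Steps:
P = 1/3 (P = -3/(-5 - 4) = -3/(-9) = -3*(-1/9) = 1/3 ≈ 0.33333)
L(Q) = 2 + Q**2 - 2*Q (L(Q) = 2 + ((Q**2 - 2*Q) + 0) = 2 + (Q**2 - 2*Q) = 2 + Q**2 - 2*Q)
((-1*9)*L(5))*(-3 + 3*P) = ((-1*9)*(2 + 5**2 - 2*5))*(-3 + 3*(1/3)) = (-9*(2 + 25 - 10))*(-3 + 1) = -9*17*(-2) = -153*(-2) = 306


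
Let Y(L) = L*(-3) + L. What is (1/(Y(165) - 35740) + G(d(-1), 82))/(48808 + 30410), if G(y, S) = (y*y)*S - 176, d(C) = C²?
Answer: -3390581/2857393260 ≈ -0.0011866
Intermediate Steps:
Y(L) = -2*L (Y(L) = -3*L + L = -2*L)
G(y, S) = -176 + S*y² (G(y, S) = y²*S - 176 = S*y² - 176 = -176 + S*y²)
(1/(Y(165) - 35740) + G(d(-1), 82))/(48808 + 30410) = (1/(-2*165 - 35740) + (-176 + 82*((-1)²)²))/(48808 + 30410) = (1/(-330 - 35740) + (-176 + 82*1²))/79218 = (1/(-36070) + (-176 + 82*1))*(1/79218) = (-1/36070 + (-176 + 82))*(1/79218) = (-1/36070 - 94)*(1/79218) = -3390581/36070*1/79218 = -3390581/2857393260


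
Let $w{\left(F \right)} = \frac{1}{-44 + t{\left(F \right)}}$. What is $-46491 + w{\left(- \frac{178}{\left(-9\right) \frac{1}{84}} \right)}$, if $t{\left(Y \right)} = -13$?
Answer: $- \frac{2649988}{57} \approx -46491.0$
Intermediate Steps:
$w{\left(F \right)} = - \frac{1}{57}$ ($w{\left(F \right)} = \frac{1}{-44 - 13} = \frac{1}{-57} = - \frac{1}{57}$)
$-46491 + w{\left(- \frac{178}{\left(-9\right) \frac{1}{84}} \right)} = -46491 - \frac{1}{57} = - \frac{2649988}{57}$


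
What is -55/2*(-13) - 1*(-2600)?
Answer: 5915/2 ≈ 2957.5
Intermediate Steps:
-55/2*(-13) - 1*(-2600) = -55/2*(-13) + 2600 = 715/2 + 2600 = 5915/2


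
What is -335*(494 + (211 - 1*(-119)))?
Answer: -276040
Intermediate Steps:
-335*(494 + (211 - 1*(-119))) = -335*(494 + (211 + 119)) = -335*(494 + 330) = -335*824 = -276040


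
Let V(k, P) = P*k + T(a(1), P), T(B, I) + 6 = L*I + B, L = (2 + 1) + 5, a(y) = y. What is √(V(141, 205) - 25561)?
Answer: √4979 ≈ 70.562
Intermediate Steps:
L = 8 (L = 3 + 5 = 8)
T(B, I) = -6 + B + 8*I (T(B, I) = -6 + (8*I + B) = -6 + (B + 8*I) = -6 + B + 8*I)
V(k, P) = -5 + 8*P + P*k (V(k, P) = P*k + (-6 + 1 + 8*P) = P*k + (-5 + 8*P) = -5 + 8*P + P*k)
√(V(141, 205) - 25561) = √((-5 + 8*205 + 205*141) - 25561) = √((-5 + 1640 + 28905) - 25561) = √(30540 - 25561) = √4979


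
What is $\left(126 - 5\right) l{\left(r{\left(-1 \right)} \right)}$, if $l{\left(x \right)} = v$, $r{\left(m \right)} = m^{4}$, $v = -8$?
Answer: $-968$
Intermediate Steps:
$l{\left(x \right)} = -8$
$\left(126 - 5\right) l{\left(r{\left(-1 \right)} \right)} = \left(126 - 5\right) \left(-8\right) = 121 \left(-8\right) = -968$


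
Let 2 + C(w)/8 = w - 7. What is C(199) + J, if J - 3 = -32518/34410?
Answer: 26186956/17205 ≈ 1522.1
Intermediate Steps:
J = 35356/17205 (J = 3 - 32518/34410 = 3 - 32518*1/34410 = 3 - 16259/17205 = 35356/17205 ≈ 2.0550)
C(w) = -72 + 8*w (C(w) = -16 + 8*(w - 7) = -16 + 8*(-7 + w) = -16 + (-56 + 8*w) = -72 + 8*w)
C(199) + J = (-72 + 8*199) + 35356/17205 = (-72 + 1592) + 35356/17205 = 1520 + 35356/17205 = 26186956/17205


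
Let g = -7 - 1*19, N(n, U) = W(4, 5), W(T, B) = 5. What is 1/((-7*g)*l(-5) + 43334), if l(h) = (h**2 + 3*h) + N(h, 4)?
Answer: 1/46064 ≈ 2.1709e-5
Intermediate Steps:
N(n, U) = 5
g = -26 (g = -7 - 19 = -26)
l(h) = 5 + h**2 + 3*h (l(h) = (h**2 + 3*h) + 5 = 5 + h**2 + 3*h)
1/((-7*g)*l(-5) + 43334) = 1/((-7*(-26))*(5 + (-5)**2 + 3*(-5)) + 43334) = 1/(182*(5 + 25 - 15) + 43334) = 1/(182*15 + 43334) = 1/(2730 + 43334) = 1/46064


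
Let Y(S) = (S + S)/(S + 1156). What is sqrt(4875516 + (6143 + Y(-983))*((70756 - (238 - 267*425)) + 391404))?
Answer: 3*sqrt(11748796493753)/173 ≈ 59439.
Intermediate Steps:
Y(S) = 2*S/(1156 + S) (Y(S) = (2*S)/(1156 + S) = 2*S/(1156 + S))
sqrt(4875516 + (6143 + Y(-983))*((70756 - (238 - 267*425)) + 391404)) = sqrt(4875516 + (6143 + 2*(-983)/(1156 - 983))*((70756 - (238 - 267*425)) + 391404)) = sqrt(4875516 + (6143 + 2*(-983)/173)*((70756 - (238 - 113475)) + 391404)) = sqrt(4875516 + (6143 + 2*(-983)*(1/173))*((70756 - 1*(-113237)) + 391404)) = sqrt(4875516 + (6143 - 1966/173)*((70756 + 113237) + 391404)) = sqrt(4875516 + 1060773*(183993 + 391404)/173) = sqrt(4875516 + (1060773/173)*575397) = sqrt(4875516 + 610365601881/173) = sqrt(611209066149/173) = 3*sqrt(11748796493753)/173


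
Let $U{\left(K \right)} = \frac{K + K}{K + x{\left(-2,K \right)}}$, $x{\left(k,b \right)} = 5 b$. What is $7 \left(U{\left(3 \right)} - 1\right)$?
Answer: $- \frac{14}{3} \approx -4.6667$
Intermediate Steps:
$U{\left(K \right)} = \frac{1}{3}$ ($U{\left(K \right)} = \frac{K + K}{K + 5 K} = \frac{2 K}{6 K} = 2 K \frac{1}{6 K} = \frac{1}{3}$)
$7 \left(U{\left(3 \right)} - 1\right) = 7 \left(\frac{1}{3} - 1\right) = 7 \left(- \frac{2}{3}\right) = - \frac{14}{3}$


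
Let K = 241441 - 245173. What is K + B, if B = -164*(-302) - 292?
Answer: 45504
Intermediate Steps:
B = 49236 (B = 49528 - 292 = 49236)
K = -3732
K + B = -3732 + 49236 = 45504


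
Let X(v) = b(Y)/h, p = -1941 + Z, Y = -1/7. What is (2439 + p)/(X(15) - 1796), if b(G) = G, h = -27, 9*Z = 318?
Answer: -100800/339443 ≈ -0.29696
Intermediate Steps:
Z = 106/3 (Z = (⅑)*318 = 106/3 ≈ 35.333)
Y = -⅐ (Y = -1*⅐ = -⅐ ≈ -0.14286)
p = -5717/3 (p = -1941 + 106/3 = -5717/3 ≈ -1905.7)
X(v) = 1/189 (X(v) = -⅐/(-27) = -⅐*(-1/27) = 1/189)
(2439 + p)/(X(15) - 1796) = (2439 - 5717/3)/(1/189 - 1796) = 1600/(3*(-339443/189)) = (1600/3)*(-189/339443) = -100800/339443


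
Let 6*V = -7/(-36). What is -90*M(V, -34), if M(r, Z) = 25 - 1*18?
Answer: -630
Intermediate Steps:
V = 7/216 (V = (-7/(-36))/6 = (-7*(-1/36))/6 = (⅙)*(7/36) = 7/216 ≈ 0.032407)
M(r, Z) = 7 (M(r, Z) = 25 - 18 = 7)
-90*M(V, -34) = -90*7 = -630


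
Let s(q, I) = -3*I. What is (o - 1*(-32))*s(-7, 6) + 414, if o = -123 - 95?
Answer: 3762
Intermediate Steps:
o = -218
(o - 1*(-32))*s(-7, 6) + 414 = (-218 - 1*(-32))*(-3*6) + 414 = (-218 + 32)*(-18) + 414 = -186*(-18) + 414 = 3348 + 414 = 3762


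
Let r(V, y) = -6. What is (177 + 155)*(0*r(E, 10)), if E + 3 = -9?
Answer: 0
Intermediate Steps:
E = -12 (E = -3 - 9 = -12)
(177 + 155)*(0*r(E, 10)) = (177 + 155)*(0*(-6)) = 332*0 = 0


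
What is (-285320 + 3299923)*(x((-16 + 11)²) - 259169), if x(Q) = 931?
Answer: -778485049514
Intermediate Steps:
(-285320 + 3299923)*(x((-16 + 11)²) - 259169) = (-285320 + 3299923)*(931 - 259169) = 3014603*(-258238) = -778485049514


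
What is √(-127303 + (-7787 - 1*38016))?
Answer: 3*I*√19234 ≈ 416.06*I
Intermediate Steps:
√(-127303 + (-7787 - 1*38016)) = √(-127303 + (-7787 - 38016)) = √(-127303 - 45803) = √(-173106) = 3*I*√19234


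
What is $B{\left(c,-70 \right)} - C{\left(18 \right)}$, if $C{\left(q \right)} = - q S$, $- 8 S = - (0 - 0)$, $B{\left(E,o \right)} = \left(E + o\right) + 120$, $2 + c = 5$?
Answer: $53$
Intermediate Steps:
$c = 3$ ($c = -2 + 5 = 3$)
$B{\left(E,o \right)} = 120 + E + o$
$S = 0$ ($S = - \frac{\left(-1\right) \left(0 - 0\right)}{8} = - \frac{\left(-1\right) \left(0 + 0\right)}{8} = - \frac{\left(-1\right) 0}{8} = \left(- \frac{1}{8}\right) 0 = 0$)
$C{\left(q \right)} = 0$ ($C{\left(q \right)} = - q 0 = 0$)
$B{\left(c,-70 \right)} - C{\left(18 \right)} = \left(120 + 3 - 70\right) - 0 = 53 + 0 = 53$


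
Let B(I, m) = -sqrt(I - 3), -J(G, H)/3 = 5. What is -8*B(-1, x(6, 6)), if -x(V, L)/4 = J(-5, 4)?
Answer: 16*I ≈ 16.0*I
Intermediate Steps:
J(G, H) = -15 (J(G, H) = -3*5 = -15)
x(V, L) = 60 (x(V, L) = -4*(-15) = 60)
B(I, m) = -sqrt(-3 + I)
-8*B(-1, x(6, 6)) = -(-8)*sqrt(-3 - 1) = -(-8)*sqrt(-4) = -(-8)*2*I = -(-16)*I = 16*I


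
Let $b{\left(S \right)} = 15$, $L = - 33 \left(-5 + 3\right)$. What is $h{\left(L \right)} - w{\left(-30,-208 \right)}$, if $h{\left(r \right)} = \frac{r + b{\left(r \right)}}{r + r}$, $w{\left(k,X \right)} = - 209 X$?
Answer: $- \frac{1912741}{44} \approx -43471.0$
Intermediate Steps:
$L = 66$ ($L = \left(-33\right) \left(-2\right) = 66$)
$h{\left(r \right)} = \frac{15 + r}{2 r}$ ($h{\left(r \right)} = \frac{r + 15}{r + r} = \frac{15 + r}{2 r}$)
$h{\left(L \right)} - w{\left(-30,-208 \right)} = \frac{15 + 66}{2 \cdot 66} - \left(-209\right) \left(-208\right) = \frac{1}{2} \cdot \frac{1}{66} \cdot 81 - 43472 = \frac{27}{44} - 43472 = - \frac{1912741}{44}$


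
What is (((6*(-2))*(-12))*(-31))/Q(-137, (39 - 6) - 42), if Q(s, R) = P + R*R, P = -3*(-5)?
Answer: -93/2 ≈ -46.500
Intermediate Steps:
P = 15
Q(s, R) = 15 + R**2 (Q(s, R) = 15 + R*R = 15 + R**2)
(((6*(-2))*(-12))*(-31))/Q(-137, (39 - 6) - 42) = (((6*(-2))*(-12))*(-31))/(15 + ((39 - 6) - 42)**2) = (-12*(-12)*(-31))/(15 + (33 - 42)**2) = (144*(-31))/(15 + (-9)**2) = -4464/(15 + 81) = -4464/96 = -4464*1/96 = -93/2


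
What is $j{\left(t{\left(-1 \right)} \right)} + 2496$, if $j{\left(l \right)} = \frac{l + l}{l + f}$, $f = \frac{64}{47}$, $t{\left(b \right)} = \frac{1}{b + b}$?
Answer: $\frac{202082}{81} \approx 2494.8$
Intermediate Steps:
$t{\left(b \right)} = \frac{1}{2 b}$
$f = \frac{64}{47}$ ($f = 64 \cdot \frac{1}{47} = \frac{64}{47} \approx 1.3617$)
$j{\left(l \right)} = \frac{2 l}{\frac{64}{47} + l}$ ($j{\left(l \right)} = \frac{l + l}{l + \frac{64}{47}} = \frac{2 l}{\frac{64}{47} + l}$)
$j{\left(t{\left(-1 \right)} \right)} + 2496 = \frac{94 \frac{1}{2 \left(-1\right)}}{64 + 47 \frac{1}{2 \left(-1\right)}} + 2496 = \frac{94 \cdot \frac{1}{2} \left(-1\right)}{64 + 47 \cdot \frac{1}{2} \left(-1\right)} + 2496 = 94 \left(- \frac{1}{2}\right) \frac{1}{64 + 47 \left(- \frac{1}{2}\right)} + 2496 = 94 \left(- \frac{1}{2}\right) \frac{1}{64 - \frac{47}{2}} + 2496 = 94 \left(- \frac{1}{2}\right) \frac{1}{\frac{81}{2}} + 2496 = 94 \left(- \frac{1}{2}\right) \frac{2}{81} + 2496 = - \frac{94}{81} + 2496 = \frac{202082}{81}$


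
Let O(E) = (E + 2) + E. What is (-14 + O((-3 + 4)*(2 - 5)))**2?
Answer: 324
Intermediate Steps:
O(E) = 2 + 2*E (O(E) = (2 + E) + E = 2 + 2*E)
(-14 + O((-3 + 4)*(2 - 5)))**2 = (-14 + (2 + 2*((-3 + 4)*(2 - 5))))**2 = (-14 + (2 + 2*(1*(-3))))**2 = (-14 + (2 + 2*(-3)))**2 = (-14 + (2 - 6))**2 = (-14 - 4)**2 = (-18)**2 = 324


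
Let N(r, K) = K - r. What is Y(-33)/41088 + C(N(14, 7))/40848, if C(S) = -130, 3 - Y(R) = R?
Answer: -20161/8741472 ≈ -0.0023064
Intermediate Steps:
Y(R) = 3 - R
Y(-33)/41088 + C(N(14, 7))/40848 = (3 - 1*(-33))/41088 - 130/40848 = (3 + 33)*(1/41088) - 130*1/40848 = 36*(1/41088) - 65/20424 = 3/3424 - 65/20424 = -20161/8741472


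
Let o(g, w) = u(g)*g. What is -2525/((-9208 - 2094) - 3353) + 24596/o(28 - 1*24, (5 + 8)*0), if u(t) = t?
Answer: 18024739/11724 ≈ 1537.4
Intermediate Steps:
o(g, w) = g² (o(g, w) = g*g = g²)
-2525/((-9208 - 2094) - 3353) + 24596/o(28 - 1*24, (5 + 8)*0) = -2525/((-9208 - 2094) - 3353) + 24596/((28 - 1*24)²) = -2525/(-11302 - 3353) + 24596/((28 - 24)²) = -2525/(-14655) + 24596/(4²) = -2525*(-1/14655) + 24596/16 = 505/2931 + 24596*(1/16) = 505/2931 + 6149/4 = 18024739/11724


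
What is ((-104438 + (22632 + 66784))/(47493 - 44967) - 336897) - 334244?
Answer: -847658594/1263 ≈ -6.7115e+5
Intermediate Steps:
((-104438 + (22632 + 66784))/(47493 - 44967) - 336897) - 334244 = ((-104438 + 89416)/2526 - 336897) - 334244 = (-15022*1/2526 - 336897) - 334244 = (-7511/1263 - 336897) - 334244 = -425508422/1263 - 334244 = -847658594/1263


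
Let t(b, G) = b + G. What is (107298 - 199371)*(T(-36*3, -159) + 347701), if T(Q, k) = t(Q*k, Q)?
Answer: -33585007845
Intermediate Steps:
t(b, G) = G + b
T(Q, k) = Q + Q*k
(107298 - 199371)*(T(-36*3, -159) + 347701) = (107298 - 199371)*((-36*3)*(1 - 159) + 347701) = -92073*(-108*(-158) + 347701) = -92073*(17064 + 347701) = -92073*364765 = -33585007845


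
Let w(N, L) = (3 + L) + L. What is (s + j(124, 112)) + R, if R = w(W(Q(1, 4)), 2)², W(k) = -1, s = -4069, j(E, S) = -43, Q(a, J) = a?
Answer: -4063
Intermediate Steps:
w(N, L) = 3 + 2*L
R = 49 (R = (3 + 2*2)² = (3 + 4)² = 7² = 49)
(s + j(124, 112)) + R = (-4069 - 43) + 49 = -4112 + 49 = -4063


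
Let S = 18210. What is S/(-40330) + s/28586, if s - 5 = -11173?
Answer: -48547825/57643669 ≈ -0.84221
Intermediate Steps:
s = -11168 (s = 5 - 11173 = -11168)
S/(-40330) + s/28586 = 18210/(-40330) - 11168/28586 = 18210*(-1/40330) - 11168*1/28586 = -1821/4033 - 5584/14293 = -48547825/57643669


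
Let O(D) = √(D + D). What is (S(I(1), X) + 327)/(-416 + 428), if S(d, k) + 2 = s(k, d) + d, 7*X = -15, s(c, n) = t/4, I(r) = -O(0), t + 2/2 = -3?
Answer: 27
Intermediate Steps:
t = -4 (t = -1 - 3 = -4)
O(D) = √2*√D (O(D) = √(2*D) = √2*√D)
I(r) = 0 (I(r) = -√2*√0 = -√2*0 = -1*0 = 0)
s(c, n) = -1 (s(c, n) = -4/4 = -4*¼ = -1)
X = -15/7 (X = (⅐)*(-15) = -15/7 ≈ -2.1429)
S(d, k) = -3 + d (S(d, k) = -2 + (-1 + d) = -3 + d)
(S(I(1), X) + 327)/(-416 + 428) = ((-3 + 0) + 327)/(-416 + 428) = (-3 + 327)/12 = 324*(1/12) = 27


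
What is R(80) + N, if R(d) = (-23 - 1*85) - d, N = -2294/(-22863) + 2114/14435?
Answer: -61963705868/330027405 ≈ -187.75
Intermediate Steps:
N = 81446272/330027405 (N = -2294*(-1/22863) + 2114*(1/14435) = 2294/22863 + 2114/14435 = 81446272/330027405 ≈ 0.24679)
R(d) = -108 - d (R(d) = (-23 - 85) - d = -108 - d)
R(80) + N = (-108 - 1*80) + 81446272/330027405 = (-108 - 80) + 81446272/330027405 = -188 + 81446272/330027405 = -61963705868/330027405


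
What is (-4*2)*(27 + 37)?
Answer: -512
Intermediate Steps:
(-4*2)*(27 + 37) = -8*64 = -512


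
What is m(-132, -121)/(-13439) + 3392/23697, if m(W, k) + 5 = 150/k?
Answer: 36646933/255192993 ≈ 0.14360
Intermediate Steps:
m(W, k) = -5 + 150/k
m(-132, -121)/(-13439) + 3392/23697 = (-5 + 150/(-121))/(-13439) + 3392/23697 = (-5 + 150*(-1/121))*(-1/13439) + 3392*(1/23697) = (-5 - 150/121)*(-1/13439) + 3392/23697 = -755/121*(-1/13439) + 3392/23697 = 5/10769 + 3392/23697 = 36646933/255192993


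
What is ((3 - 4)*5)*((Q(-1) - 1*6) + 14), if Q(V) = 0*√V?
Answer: -40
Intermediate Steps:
Q(V) = 0
((3 - 4)*5)*((Q(-1) - 1*6) + 14) = ((3 - 4)*5)*((0 - 1*6) + 14) = (-1*5)*((0 - 6) + 14) = -5*(-6 + 14) = -5*8 = -40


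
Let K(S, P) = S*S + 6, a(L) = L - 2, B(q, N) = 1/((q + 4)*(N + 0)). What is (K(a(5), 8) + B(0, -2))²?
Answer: 14161/64 ≈ 221.27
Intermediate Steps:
B(q, N) = 1/(N*(4 + q)) (B(q, N) = 1/((4 + q)*N) = 1/(N*(4 + q)))
a(L) = -2 + L
K(S, P) = 6 + S² (K(S, P) = S² + 6 = 6 + S²)
(K(a(5), 8) + B(0, -2))² = ((6 + (-2 + 5)²) + 1/((-2)*(4 + 0)))² = ((6 + 3²) - ½/4)² = ((6 + 9) - ½*¼)² = (15 - ⅛)² = (119/8)² = 14161/64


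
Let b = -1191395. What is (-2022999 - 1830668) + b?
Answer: -5045062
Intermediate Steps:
(-2022999 - 1830668) + b = (-2022999 - 1830668) - 1191395 = -3853667 - 1191395 = -5045062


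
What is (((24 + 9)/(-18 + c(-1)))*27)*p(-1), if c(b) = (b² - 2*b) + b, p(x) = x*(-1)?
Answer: -891/16 ≈ -55.688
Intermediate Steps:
p(x) = -x
c(b) = b² - b
(((24 + 9)/(-18 + c(-1)))*27)*p(-1) = (((24 + 9)/(-18 - (-1 - 1)))*27)*(-1*(-1)) = ((33/(-18 - 1*(-2)))*27)*1 = ((33/(-18 + 2))*27)*1 = ((33/(-16))*27)*1 = ((33*(-1/16))*27)*1 = -33/16*27*1 = -891/16*1 = -891/16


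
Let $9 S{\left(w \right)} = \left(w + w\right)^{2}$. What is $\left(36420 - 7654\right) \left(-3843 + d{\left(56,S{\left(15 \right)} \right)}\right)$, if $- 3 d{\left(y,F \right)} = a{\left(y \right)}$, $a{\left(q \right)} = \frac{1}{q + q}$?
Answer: $- \frac{18572034367}{168} \approx -1.1055 \cdot 10^{8}$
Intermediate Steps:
$S{\left(w \right)} = \frac{4 w^{2}}{9}$ ($S{\left(w \right)} = \frac{\left(w + w\right)^{2}}{9} = \frac{\left(2 w\right)^{2}}{9} = \frac{4 w^{2}}{9}$)
$a{\left(q \right)} = \frac{1}{2 q}$
$d{\left(y,F \right)} = - \frac{1}{6 y}$ ($d{\left(y,F \right)} = - \frac{\frac{1}{2} \frac{1}{y}}{3} = - \frac{1}{6 y}$)
$\left(36420 - 7654\right) \left(-3843 + d{\left(56,S{\left(15 \right)} \right)}\right) = \left(36420 - 7654\right) \left(-3843 - \frac{1}{6 \cdot 56}\right) = 28766 \left(-3843 - \frac{1}{336}\right) = 28766 \left(- \frac{1291249}{336}\right) = - \frac{18572034367}{168}$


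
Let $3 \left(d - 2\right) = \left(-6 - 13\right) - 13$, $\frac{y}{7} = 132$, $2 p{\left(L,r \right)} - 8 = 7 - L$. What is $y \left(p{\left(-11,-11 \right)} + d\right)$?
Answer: $4004$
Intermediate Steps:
$p{\left(L,r \right)} = \frac{15}{2} - \frac{L}{2}$ ($p{\left(L,r \right)} = 4 + \frac{7 - L}{2} = 4 - \left(- \frac{7}{2} + \frac{L}{2}\right) = \frac{15}{2} - \frac{L}{2}$)
$y = 924$ ($y = 7 \cdot 132 = 924$)
$d = - \frac{26}{3}$ ($d = 2 + \frac{\left(-6 - 13\right) - 13}{3} = 2 + \frac{-19 - 13}{3} = 2 + \frac{1}{3} \left(-32\right) = 2 - \frac{32}{3} = - \frac{26}{3} \approx -8.6667$)
$y \left(p{\left(-11,-11 \right)} + d\right) = 924 \left(\left(\frac{15}{2} - - \frac{11}{2}\right) - \frac{26}{3}\right) = 924 \left(\left(\frac{15}{2} + \frac{11}{2}\right) - \frac{26}{3}\right) = 924 \left(13 - \frac{26}{3}\right) = 924 \cdot \frac{13}{3} = 4004$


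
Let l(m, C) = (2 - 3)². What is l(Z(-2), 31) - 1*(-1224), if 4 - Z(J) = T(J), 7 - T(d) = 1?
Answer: 1225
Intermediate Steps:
T(d) = 6 (T(d) = 7 - 1*1 = 7 - 1 = 6)
Z(J) = -2 (Z(J) = 4 - 1*6 = 4 - 6 = -2)
l(m, C) = 1 (l(m, C) = (-1)² = 1)
l(Z(-2), 31) - 1*(-1224) = 1 - 1*(-1224) = 1 + 1224 = 1225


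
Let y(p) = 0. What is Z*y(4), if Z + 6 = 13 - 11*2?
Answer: 0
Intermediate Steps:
Z = -15 (Z = -6 + (13 - 11*2) = -6 + (13 - 22) = -6 - 9 = -15)
Z*y(4) = -15*0 = 0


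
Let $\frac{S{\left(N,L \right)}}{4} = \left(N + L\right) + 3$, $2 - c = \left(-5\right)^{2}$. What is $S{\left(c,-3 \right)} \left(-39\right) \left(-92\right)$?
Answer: $-330096$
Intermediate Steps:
$c = -23$ ($c = 2 - \left(-5\right)^{2} = 2 - 25 = -23$)
$S{\left(N,L \right)} = 12 + 4 L + 4 N$ ($S{\left(N,L \right)} = 4 \left(\left(N + L\right) + 3\right) = 4 \left(\left(L + N\right) + 3\right) = 4 \left(3 + L + N\right) = 12 + 4 L + 4 N$)
$S{\left(c,-3 \right)} \left(-39\right) \left(-92\right) = \left(12 + 4 \left(-3\right) + 4 \left(-23\right)\right) \left(-39\right) \left(-92\right) = \left(12 - 12 - 92\right) \left(-39\right) \left(-92\right) = \left(-92\right) \left(-39\right) \left(-92\right) = 3588 \left(-92\right) = -330096$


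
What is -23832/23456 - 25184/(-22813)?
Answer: 5879561/66887716 ≈ 0.087902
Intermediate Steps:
-23832/23456 - 25184/(-22813) = -23832*1/23456 - 25184*(-1/22813) = -2979/2932 + 25184/22813 = 5879561/66887716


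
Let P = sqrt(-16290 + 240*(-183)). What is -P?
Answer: -3*I*sqrt(6690) ≈ -245.38*I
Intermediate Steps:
P = 3*I*sqrt(6690) (P = sqrt(-16290 - 43920) = sqrt(-60210) = 3*I*sqrt(6690) ≈ 245.38*I)
-P = -3*I*sqrt(6690)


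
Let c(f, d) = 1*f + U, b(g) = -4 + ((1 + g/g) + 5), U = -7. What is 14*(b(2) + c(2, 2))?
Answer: -28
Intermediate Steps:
b(g) = 3 (b(g) = -4 + ((1 + 1) + 5) = -4 + (2 + 5) = -4 + 7 = 3)
c(f, d) = -7 + f (c(f, d) = 1*f - 7 = f - 7 = -7 + f)
14*(b(2) + c(2, 2)) = 14*(3 + (-7 + 2)) = 14*(3 - 5) = 14*(-2) = -28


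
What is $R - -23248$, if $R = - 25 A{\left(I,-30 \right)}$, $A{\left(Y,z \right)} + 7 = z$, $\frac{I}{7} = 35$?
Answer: $24173$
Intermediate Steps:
$I = 245$ ($I = 7 \cdot 35 = 245$)
$A{\left(Y,z \right)} = -7 + z$
$R = 925$ ($R = - 25 \left(-7 - 30\right) = \left(-25\right) \left(-37\right) = 925$)
$R - -23248 = 925 - -23248 = 925 + 23248 = 24173$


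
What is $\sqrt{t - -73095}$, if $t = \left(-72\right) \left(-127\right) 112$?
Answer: $\sqrt{1097223} \approx 1047.5$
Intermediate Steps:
$t = 1024128$ ($t = 9144 \cdot 112 = 1024128$)
$\sqrt{t - -73095} = \sqrt{1024128 - -73095} = \sqrt{1024128 + \left(73322 - 227\right)} = \sqrt{1024128 + 73095} = \sqrt{1097223}$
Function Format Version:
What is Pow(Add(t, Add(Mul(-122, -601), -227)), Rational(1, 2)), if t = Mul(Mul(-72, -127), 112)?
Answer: Pow(1097223, Rational(1, 2)) ≈ 1047.5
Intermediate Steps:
t = 1024128 (t = Mul(9144, 112) = 1024128)
Pow(Add(t, Add(Mul(-122, -601), -227)), Rational(1, 2)) = Pow(Add(1024128, Add(Mul(-122, -601), -227)), Rational(1, 2)) = Pow(Add(1024128, Add(73322, -227)), Rational(1, 2)) = Pow(Add(1024128, 73095), Rational(1, 2)) = Pow(1097223, Rational(1, 2))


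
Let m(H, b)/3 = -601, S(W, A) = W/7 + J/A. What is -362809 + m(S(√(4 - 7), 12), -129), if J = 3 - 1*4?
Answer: -364612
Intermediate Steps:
J = -1 (J = 3 - 4 = -1)
S(W, A) = -1/A + W/7 (S(W, A) = W/7 - 1/A = -1/A + W/7)
m(H, b) = -1803 (m(H, b) = 3*(-601) = -1803)
-362809 + m(S(√(4 - 7), 12), -129) = -362809 - 1803 = -364612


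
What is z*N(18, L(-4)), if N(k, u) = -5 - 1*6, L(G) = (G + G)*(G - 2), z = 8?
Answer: -88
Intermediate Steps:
L(G) = 2*G*(-2 + G) (L(G) = (2*G)*(-2 + G) = 2*G*(-2 + G))
N(k, u) = -11 (N(k, u) = -5 - 6 = -11)
z*N(18, L(-4)) = 8*(-11) = -88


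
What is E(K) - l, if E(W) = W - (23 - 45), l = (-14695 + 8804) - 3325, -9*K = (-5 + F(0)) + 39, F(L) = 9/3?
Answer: 83105/9 ≈ 9233.9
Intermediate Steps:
F(L) = 3 (F(L) = 9*(⅓) = 3)
K = -37/9 (K = -((-5 + 3) + 39)/9 = -(-2 + 39)/9 = -⅑*37 = -37/9 ≈ -4.1111)
l = -9216 (l = -5891 - 3325 = -9216)
E(W) = 22 + W (E(W) = W - 1*(-22) = W + 22 = 22 + W)
E(K) - l = (22 - 37/9) - 1*(-9216) = 161/9 + 9216 = 83105/9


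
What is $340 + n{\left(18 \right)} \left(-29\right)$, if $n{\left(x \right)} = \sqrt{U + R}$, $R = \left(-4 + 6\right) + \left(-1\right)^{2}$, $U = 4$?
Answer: $340 - 29 \sqrt{7} \approx 263.27$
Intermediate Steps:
$R = 3$ ($R = 2 + 1 = 3$)
$n{\left(x \right)} = \sqrt{7}$ ($n{\left(x \right)} = \sqrt{4 + 3} = \sqrt{7}$)
$340 + n{\left(18 \right)} \left(-29\right) = 340 + \sqrt{7} \left(-29\right) = 340 - 29 \sqrt{7}$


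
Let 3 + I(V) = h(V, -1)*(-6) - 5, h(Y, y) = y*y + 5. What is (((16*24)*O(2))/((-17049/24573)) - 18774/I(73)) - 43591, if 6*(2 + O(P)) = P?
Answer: -5281332765/125026 ≈ -42242.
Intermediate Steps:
h(Y, y) = 5 + y² (h(Y, y) = y² + 5 = 5 + y²)
I(V) = -44 (I(V) = -3 + ((5 + (-1)²)*(-6) - 5) = -3 + ((5 + 1)*(-6) - 5) = -3 + (6*(-6) - 5) = -3 + (-36 - 5) = -3 - 41 = -44)
O(P) = -2 + P/6
(((16*24)*O(2))/((-17049/24573)) - 18774/I(73)) - 43591 = (((16*24)*(-2 + (⅙)*2))/((-17049/24573)) - 18774/(-44)) - 43591 = ((384*(-2 + ⅓))/((-17049*1/24573)) - 18774*(-1/44)) - 43591 = ((384*(-5/3))/(-5683/8191) + 9387/22) - 43591 = (-640*(-8191/5683) + 9387/22) - 43591 = (5242240/5683 + 9387/22) - 43591 = 168675601/125026 - 43591 = -5281332765/125026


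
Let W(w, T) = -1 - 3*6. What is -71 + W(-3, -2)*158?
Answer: -3073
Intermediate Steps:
W(w, T) = -19 (W(w, T) = -1 - 18 = -19)
-71 + W(-3, -2)*158 = -71 - 19*158 = -71 - 3002 = -3073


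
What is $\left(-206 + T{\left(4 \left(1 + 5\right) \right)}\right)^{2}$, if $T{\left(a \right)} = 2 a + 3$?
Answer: $24025$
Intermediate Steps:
$T{\left(a \right)} = 3 + 2 a$
$\left(-206 + T{\left(4 \left(1 + 5\right) \right)}\right)^{2} = \left(-206 + \left(3 + 2 \cdot 4 \left(1 + 5\right)\right)\right)^{2} = \left(-206 + \left(3 + 2 \cdot 4 \cdot 6\right)\right)^{2} = \left(-206 + \left(3 + 2 \cdot 24\right)\right)^{2} = \left(-206 + \left(3 + 48\right)\right)^{2} = \left(-206 + 51\right)^{2} = \left(-155\right)^{2} = 24025$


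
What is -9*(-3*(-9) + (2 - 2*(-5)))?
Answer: -351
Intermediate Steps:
-9*(-3*(-9) + (2 - 2*(-5))) = -9*(27 + (2 + 10)) = -9*(27 + 12) = -9*39 = -351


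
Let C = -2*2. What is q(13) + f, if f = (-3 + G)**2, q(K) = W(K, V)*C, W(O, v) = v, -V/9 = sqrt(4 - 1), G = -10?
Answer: 169 + 36*sqrt(3) ≈ 231.35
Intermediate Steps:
V = -9*sqrt(3) (V = -9*sqrt(4 - 1) = -9*sqrt(3) ≈ -15.588)
C = -4
q(K) = 36*sqrt(3) (q(K) = -9*sqrt(3)*(-4) = 36*sqrt(3))
f = 169 (f = (-3 - 10)**2 = (-13)**2 = 169)
q(13) + f = 36*sqrt(3) + 169 = 169 + 36*sqrt(3)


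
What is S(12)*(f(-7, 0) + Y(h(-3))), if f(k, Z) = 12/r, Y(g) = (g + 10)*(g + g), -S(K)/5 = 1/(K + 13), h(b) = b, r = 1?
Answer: 6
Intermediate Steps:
S(K) = -5/(13 + K) (S(K) = -5/(K + 13) = -5/(13 + K))
Y(g) = 2*g*(10 + g) (Y(g) = (10 + g)*(2*g) = 2*g*(10 + g))
f(k, Z) = 12 (f(k, Z) = 12/1 = 12*1 = 12)
S(12)*(f(-7, 0) + Y(h(-3))) = (-5/(13 + 12))*(12 + 2*(-3)*(10 - 3)) = (-5/25)*(12 + 2*(-3)*7) = (-5*1/25)*(12 - 42) = -⅕*(-30) = 6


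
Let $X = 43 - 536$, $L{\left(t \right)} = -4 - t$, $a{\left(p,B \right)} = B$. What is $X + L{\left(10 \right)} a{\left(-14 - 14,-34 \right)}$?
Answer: $-17$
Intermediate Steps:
$X = -493$
$X + L{\left(10 \right)} a{\left(-14 - 14,-34 \right)} = -493 + \left(-4 - 10\right) \left(-34\right) = -493 - -476 = -493 + 476 = -17$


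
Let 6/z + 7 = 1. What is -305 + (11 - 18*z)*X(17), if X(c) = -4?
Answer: -421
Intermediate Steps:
z = -1 (z = 6/(-7 + 1) = 6/(-6) = 6*(-⅙) = -1)
-305 + (11 - 18*z)*X(17) = -305 + (11 - 18*(-1))*(-4) = -305 + (11 + 18)*(-4) = -305 + 29*(-4) = -305 - 116 = -421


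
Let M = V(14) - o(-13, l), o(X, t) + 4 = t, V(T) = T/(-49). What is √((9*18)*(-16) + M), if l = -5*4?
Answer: I*√125846/7 ≈ 50.678*I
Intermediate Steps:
l = -20
V(T) = -T/49 (V(T) = T*(-1/49) = -T/49)
o(X, t) = -4 + t
M = 166/7 (M = -1/49*14 - (-4 - 20) = -2/7 - 1*(-24) = -2/7 + 24 = 166/7 ≈ 23.714)
√((9*18)*(-16) + M) = √((9*18)*(-16) + 166/7) = √(162*(-16) + 166/7) = √(-2592 + 166/7) = √(-17978/7) = I*√125846/7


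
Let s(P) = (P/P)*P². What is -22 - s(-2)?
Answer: -26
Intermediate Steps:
s(P) = P² (s(P) = 1*P² = P²)
-22 - s(-2) = -22 - 1*(-2)² = -22 - 1*4 = -22 - 4 = -26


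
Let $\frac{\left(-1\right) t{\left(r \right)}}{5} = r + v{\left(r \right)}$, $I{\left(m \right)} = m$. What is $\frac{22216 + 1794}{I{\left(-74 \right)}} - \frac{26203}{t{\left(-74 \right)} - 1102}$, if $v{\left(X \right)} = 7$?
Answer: $- \frac{8238324}{28379} \approx -290.3$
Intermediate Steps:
$t{\left(r \right)} = -35 - 5 r$ ($t{\left(r \right)} = - 5 \left(r + 7\right) = - 5 \left(7 + r\right) = -35 - 5 r$)
$\frac{22216 + 1794}{I{\left(-74 \right)}} - \frac{26203}{t{\left(-74 \right)} - 1102} = \frac{22216 + 1794}{-74} - \frac{26203}{\left(-35 - -370\right) - 1102} = 24010 \left(- \frac{1}{74}\right) - \frac{26203}{\left(-35 + 370\right) - 1102} = - \frac{12005}{37} - \frac{26203}{335 - 1102} = - \frac{12005}{37} - \frac{26203}{-767} = - \frac{12005}{37} - - \frac{26203}{767} = - \frac{12005}{37} + \frac{26203}{767} = - \frac{8238324}{28379}$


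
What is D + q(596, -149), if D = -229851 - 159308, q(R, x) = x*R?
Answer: -477963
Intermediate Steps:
q(R, x) = R*x
D = -389159
D + q(596, -149) = -389159 + 596*(-149) = -389159 - 88804 = -477963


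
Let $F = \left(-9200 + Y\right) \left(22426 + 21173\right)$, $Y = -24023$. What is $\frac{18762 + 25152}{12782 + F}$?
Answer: $- \frac{43914}{1448476795} \approx -3.0317 \cdot 10^{-5}$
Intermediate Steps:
$F = -1448489577$ ($F = \left(-9200 - 24023\right) \left(22426 + 21173\right) = \left(-33223\right) 43599 = -1448489577$)
$\frac{18762 + 25152}{12782 + F} = \frac{18762 + 25152}{12782 - 1448489577} = \frac{43914}{-1448476795} = 43914 \left(- \frac{1}{1448476795}\right) = - \frac{43914}{1448476795}$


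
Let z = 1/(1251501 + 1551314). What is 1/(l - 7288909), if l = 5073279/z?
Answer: 1/14219455191476 ≈ 7.0326e-14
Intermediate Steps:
z = 1/2802815 ≈ 3.5678e-7
l = 14219462480385 (l = 5073279/(1/2802815) = 5073279*2802815 = 14219462480385)
1/(l - 7288909) = 1/(14219462480385 - 7288909) = 1/14219455191476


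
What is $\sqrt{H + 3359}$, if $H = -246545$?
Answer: $i \sqrt{243186} \approx 493.14 i$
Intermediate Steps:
$\sqrt{H + 3359} = \sqrt{-246545 + 3359} = \sqrt{-243186} = i \sqrt{243186}$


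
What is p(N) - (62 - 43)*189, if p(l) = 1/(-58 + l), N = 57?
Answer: -3592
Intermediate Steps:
p(N) - (62 - 43)*189 = 1/(-58 + 57) - (62 - 43)*189 = 1/(-1) - 19*189 = -1 - 1*3591 = -1 - 3591 = -3592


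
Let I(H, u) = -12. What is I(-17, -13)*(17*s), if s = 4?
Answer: -816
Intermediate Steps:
I(-17, -13)*(17*s) = -204*4 = -12*68 = -816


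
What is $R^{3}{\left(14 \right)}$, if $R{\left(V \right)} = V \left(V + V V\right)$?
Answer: $25412184000$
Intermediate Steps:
$R{\left(V \right)} = V \left(V + V^{2}\right)$
$R^{3}{\left(14 \right)} = \left(14^{2} \left(1 + 14\right)\right)^{3} = \left(196 \cdot 15\right)^{3} = 2940^{3} = 25412184000$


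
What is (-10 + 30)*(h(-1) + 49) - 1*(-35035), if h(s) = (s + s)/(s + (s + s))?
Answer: 108085/3 ≈ 36028.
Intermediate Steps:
h(s) = 2/3 (h(s) = (2*s)/(s + 2*s) = (2*s)/((3*s)) = (2*s)*(1/(3*s)) = 2/3)
(-10 + 30)*(h(-1) + 49) - 1*(-35035) = (-10 + 30)*(2/3 + 49) - 1*(-35035) = 20*(149/3) + 35035 = 2980/3 + 35035 = 108085/3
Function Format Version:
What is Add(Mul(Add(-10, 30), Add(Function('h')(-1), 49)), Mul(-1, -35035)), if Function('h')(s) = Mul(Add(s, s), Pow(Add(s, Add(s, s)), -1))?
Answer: Rational(108085, 3) ≈ 36028.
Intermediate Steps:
Function('h')(s) = Rational(2, 3) (Function('h')(s) = Mul(Mul(2, s), Pow(Add(s, Mul(2, s)), -1)) = Mul(Mul(2, s), Pow(Mul(3, s), -1)) = Mul(Mul(2, s), Mul(Rational(1, 3), Pow(s, -1))) = Rational(2, 3))
Add(Mul(Add(-10, 30), Add(Function('h')(-1), 49)), Mul(-1, -35035)) = Add(Mul(Add(-10, 30), Add(Rational(2, 3), 49)), Mul(-1, -35035)) = Add(Mul(20, Rational(149, 3)), 35035) = Add(Rational(2980, 3), 35035) = Rational(108085, 3)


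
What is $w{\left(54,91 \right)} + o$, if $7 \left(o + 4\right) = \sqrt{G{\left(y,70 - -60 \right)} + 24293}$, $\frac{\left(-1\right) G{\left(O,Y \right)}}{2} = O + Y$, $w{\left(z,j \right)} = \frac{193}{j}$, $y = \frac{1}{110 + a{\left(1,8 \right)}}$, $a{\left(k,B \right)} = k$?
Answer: $- \frac{171}{91} + \frac{\sqrt{296110371}}{777} \approx 20.267$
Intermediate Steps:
$y = \frac{1}{111}$ ($y = \frac{1}{110 + 1} = \frac{1}{111} \approx 0.009009$)
$G{\left(O,Y \right)} = - 2 O - 2 Y$ ($G{\left(O,Y \right)} = - 2 \left(O + Y\right) = - 2 O - 2 Y$)
$o = -4 + \frac{\sqrt{296110371}}{777}$ ($o = -4 + \frac{\sqrt{\left(\left(-2\right) \frac{1}{111} - 2 \left(70 - -60\right)\right) + 24293}}{7} = -4 + \frac{\sqrt{\left(- \frac{2}{111} - 2 \left(70 + 60\right)\right) + 24293}}{7} = -4 + \frac{\sqrt{\left(- \frac{2}{111} - 260\right) + 24293}}{7} = -4 + \frac{\sqrt{- \frac{28862}{111} + 24293}}{7} = -4 + \frac{\sqrt{\frac{2667661}{111}}}{7} = -4 + \frac{\frac{1}{111} \sqrt{296110371}}{7} = -4 + \frac{\sqrt{296110371}}{777} \approx 18.147$)
$w{\left(54,91 \right)} + o = \frac{193}{91} - \left(4 - \frac{\sqrt{296110371}}{777}\right) = - \frac{171}{91} + \frac{\sqrt{296110371}}{777}$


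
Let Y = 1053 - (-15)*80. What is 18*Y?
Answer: 40554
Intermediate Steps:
Y = 2253 (Y = 1053 - 1*(-1200) = 1053 + 1200 = 2253)
18*Y = 18*2253 = 40554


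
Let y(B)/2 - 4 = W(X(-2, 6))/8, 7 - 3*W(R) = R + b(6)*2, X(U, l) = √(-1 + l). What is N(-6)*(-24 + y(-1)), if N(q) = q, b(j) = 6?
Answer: 197/2 + √5/2 ≈ 99.618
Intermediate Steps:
W(R) = -5/3 - R/3 (W(R) = 7/3 - (R + 6*2)/3 = 7/3 - (R + 12)/3 = 7/3 - (12 + R)/3 = 7/3 + (-4 - R/3) = -5/3 - R/3)
y(B) = 91/12 - √5/12 (y(B) = 8 + 2*((-5/3 - √(-1 + 6)/3)/8) = 8 + 2*((-5/3 - √5/3)*(⅛)) = 8 + 2*(-5/24 - √5/24) = 8 + (-5/12 - √5/12) = 91/12 - √5/12)
N(-6)*(-24 + y(-1)) = -6*(-24 + (91/12 - √5/12)) = -6*(-197/12 - √5/12) = 197/2 + √5/2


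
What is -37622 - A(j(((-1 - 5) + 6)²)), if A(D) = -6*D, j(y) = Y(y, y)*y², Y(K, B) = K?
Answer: -37622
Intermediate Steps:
j(y) = y³ (j(y) = y*y² = y³)
-37622 - A(j(((-1 - 5) + 6)²)) = -37622 - (-6)*(((-1 - 5) + 6)²)³ = -37622 - (-6)*((-6 + 6)²)³ = -37622 - (-6)*(0²)³ = -37622 - (-6)*0³ = -37622 - (-6)*0 = -37622 - 1*0 = -37622 + 0 = -37622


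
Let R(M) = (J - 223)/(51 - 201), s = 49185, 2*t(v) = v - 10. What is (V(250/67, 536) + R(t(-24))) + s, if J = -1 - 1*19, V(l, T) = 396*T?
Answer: 13072131/50 ≈ 2.6144e+5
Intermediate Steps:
t(v) = -5 + v/2 (t(v) = (v - 10)/2 = (-10 + v)/2 = -5 + v/2)
J = -20 (J = -1 - 19 = -20)
R(M) = 81/50 (R(M) = (-20 - 223)/(51 - 201) = -243/(-150) = -243*(-1/150) = 81/50)
(V(250/67, 536) + R(t(-24))) + s = (396*536 + 81/50) + 49185 = (212256 + 81/50) + 49185 = 10612881/50 + 49185 = 13072131/50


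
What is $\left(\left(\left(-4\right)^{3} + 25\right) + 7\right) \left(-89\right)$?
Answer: $2848$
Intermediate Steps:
$\left(\left(\left(-4\right)^{3} + 25\right) + 7\right) \left(-89\right) = \left(\left(-64 + 25\right) + 7\right) \left(-89\right) = \left(-39 + 7\right) \left(-89\right) = \left(-32\right) \left(-89\right) = 2848$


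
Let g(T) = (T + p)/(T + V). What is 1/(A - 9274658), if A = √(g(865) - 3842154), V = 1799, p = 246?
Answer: -1074247344/9963277168029967 - 6*I*√757426788730/229155374864689241 ≈ -1.0782e-7 - 2.2787e-11*I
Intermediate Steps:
g(T) = (246 + T)/(1799 + T) (g(T) = (T + 246)/(T + 1799) = (246 + T)/(1799 + T))
A = I*√757426788730/444 (A = √((246 + 865)/(1799 + 865) - 3842154) = √(1111/2664 - 3842154) = √(-10235497145/2664) = I*√757426788730/444 ≈ 1960.1*I)
1/(A - 9274658) = 1/(I*√757426788730/444 - 9274658) = 1/(-9274658 + I*√757426788730/444)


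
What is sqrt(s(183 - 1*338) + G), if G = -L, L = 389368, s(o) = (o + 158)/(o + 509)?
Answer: 3*I*sqrt(602395546)/118 ≈ 623.99*I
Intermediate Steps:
s(o) = (158 + o)/(509 + o)
G = -389368 (G = -1*389368 = -389368)
sqrt(s(183 - 1*338) + G) = sqrt((158 + (183 - 1*338))/(509 + (183 - 1*338)) - 389368) = sqrt((158 + (183 - 338))/(509 + (183 - 338)) - 389368) = sqrt((158 - 155)/(509 - 155) - 389368) = sqrt(3/354 - 389368) = sqrt((1/354)*3 - 389368) = sqrt(1/118 - 389368) = sqrt(-45945423/118) = 3*I*sqrt(602395546)/118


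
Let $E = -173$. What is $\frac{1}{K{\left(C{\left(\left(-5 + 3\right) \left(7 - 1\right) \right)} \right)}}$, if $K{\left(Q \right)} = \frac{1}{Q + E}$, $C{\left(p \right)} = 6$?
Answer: $-167$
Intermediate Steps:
$K{\left(Q \right)} = \frac{1}{-173 + Q}$ ($K{\left(Q \right)} = \frac{1}{Q - 173} = \frac{1}{-173 + Q}$)
$\frac{1}{K{\left(C{\left(\left(-5 + 3\right) \left(7 - 1\right) \right)} \right)}} = \frac{1}{\frac{1}{-173 + 6}} = \frac{1}{\frac{1}{-167}} = \frac{1}{- \frac{1}{167}} = -167$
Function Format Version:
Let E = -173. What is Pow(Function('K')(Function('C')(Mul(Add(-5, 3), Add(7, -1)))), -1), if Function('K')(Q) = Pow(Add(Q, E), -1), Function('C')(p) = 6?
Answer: -167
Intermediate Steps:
Function('K')(Q) = Pow(Add(-173, Q), -1) (Function('K')(Q) = Pow(Add(Q, -173), -1) = Pow(Add(-173, Q), -1))
Pow(Function('K')(Function('C')(Mul(Add(-5, 3), Add(7, -1)))), -1) = Pow(Pow(Add(-173, 6), -1), -1) = Pow(Pow(-167, -1), -1) = Pow(Rational(-1, 167), -1) = -167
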